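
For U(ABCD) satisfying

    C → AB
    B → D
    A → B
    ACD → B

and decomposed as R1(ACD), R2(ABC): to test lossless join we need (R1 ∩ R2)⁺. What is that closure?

R1 ∩ R2 = {AC}.
C → AB applies, adding B
B → D applies, adding D
Closure: {ABCD}.

ABCD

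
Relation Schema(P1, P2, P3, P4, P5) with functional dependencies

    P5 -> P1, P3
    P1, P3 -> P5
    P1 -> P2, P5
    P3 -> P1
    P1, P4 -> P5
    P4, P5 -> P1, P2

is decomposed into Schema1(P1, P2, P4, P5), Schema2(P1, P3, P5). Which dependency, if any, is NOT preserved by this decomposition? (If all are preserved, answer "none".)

none

P5 → P1, P3 lies within Schema2.
P1, P3 → P5 lies within Schema2.
P1 → P2, P5 lies within Schema1.
P3 → P1 lies within Schema2.
P1, P4 → P5 lies within Schema1.
P4, P5 → P1, P2 lies within Schema1.
Every dependency is enforceable on the fragments, so the decomposition is dependency-preserving.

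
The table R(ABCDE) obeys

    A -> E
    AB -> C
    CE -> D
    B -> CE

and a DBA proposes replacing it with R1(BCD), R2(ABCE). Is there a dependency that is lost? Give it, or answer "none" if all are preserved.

Check CE → D: no single fragment contains all of {CDE}, and the restricted closure of {CE} across the fragments never reaches {D}.
A → E is preserved.
AB → C is preserved.
B → CE is preserved.

CE -> D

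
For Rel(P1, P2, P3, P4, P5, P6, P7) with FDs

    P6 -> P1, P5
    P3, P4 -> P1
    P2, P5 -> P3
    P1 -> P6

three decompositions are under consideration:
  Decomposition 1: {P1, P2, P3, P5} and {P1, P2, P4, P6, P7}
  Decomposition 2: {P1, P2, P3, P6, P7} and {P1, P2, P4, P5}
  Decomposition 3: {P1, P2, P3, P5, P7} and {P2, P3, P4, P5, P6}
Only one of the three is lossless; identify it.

Decomposition 1

Decomposition 1: common = {P1, P2}, closure = {P1, P2, P3, P5, P6} → lossless.
Decomposition 2: common = {P1, P2}, closure = {P1, P2, P3, P5, P6} → lossy.
Decomposition 3: common = {P2, P3, P5}, closure = {P2, P3, P5} → lossy.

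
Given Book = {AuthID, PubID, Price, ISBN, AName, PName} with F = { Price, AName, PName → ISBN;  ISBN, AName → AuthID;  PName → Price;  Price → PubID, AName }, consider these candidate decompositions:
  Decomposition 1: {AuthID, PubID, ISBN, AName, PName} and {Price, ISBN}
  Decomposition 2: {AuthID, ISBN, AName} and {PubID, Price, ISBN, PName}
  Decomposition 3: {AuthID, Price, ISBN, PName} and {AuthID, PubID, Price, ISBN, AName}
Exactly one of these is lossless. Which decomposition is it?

Decomposition 3

Decomposition 1: common = {ISBN}, closure = {ISBN} → lossy.
Decomposition 2: common = {ISBN}, closure = {ISBN} → lossy.
Decomposition 3: common = {AuthID, Price, ISBN}, closure = {AuthID, PubID, Price, ISBN, AName} → lossless.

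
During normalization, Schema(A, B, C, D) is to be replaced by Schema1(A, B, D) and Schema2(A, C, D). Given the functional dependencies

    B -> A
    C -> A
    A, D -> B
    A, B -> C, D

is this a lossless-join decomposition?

Common attributes: Schema1 ∩ Schema2 = {A, D}.
Closure of {A, D}: A, D → B applies, adding B; A, B → C, D applies, adding C. So (A, D)⁺ = {A, B, C, D}.
This closure contains every attribute of Schema1, so Schema1 ∩ Schema2 → Schema1. The join is lossless.

Yes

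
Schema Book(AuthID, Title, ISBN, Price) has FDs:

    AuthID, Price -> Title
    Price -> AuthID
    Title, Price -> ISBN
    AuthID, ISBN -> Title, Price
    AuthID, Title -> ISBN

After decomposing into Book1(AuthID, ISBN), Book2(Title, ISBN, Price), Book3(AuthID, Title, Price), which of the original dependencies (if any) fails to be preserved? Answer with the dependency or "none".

Check AuthID, ISBN → Title, Price: no single fragment contains all of {AuthID, Title, ISBN, Price}, and the restricted closure of {AuthID, ISBN} across the fragments never reaches {Title, Price}.
AuthID, Price → Title is preserved.
Price → AuthID is preserved.
Title, Price → ISBN is preserved.
AuthID, Title → ISBN is preserved.

AuthID, ISBN -> Title, Price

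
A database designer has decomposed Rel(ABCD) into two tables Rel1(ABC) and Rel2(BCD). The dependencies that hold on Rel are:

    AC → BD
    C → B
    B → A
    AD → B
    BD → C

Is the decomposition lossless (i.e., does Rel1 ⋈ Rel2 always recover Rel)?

Common attributes: Rel1 ∩ Rel2 = {BC}.
Closure of {BC}: B → A applies, adding A; AC → BD applies, adding D. So (BC)⁺ = {ABCD}.
This closure contains every attribute of Rel1, so Rel1 ∩ Rel2 → Rel1. The join is lossless.

Yes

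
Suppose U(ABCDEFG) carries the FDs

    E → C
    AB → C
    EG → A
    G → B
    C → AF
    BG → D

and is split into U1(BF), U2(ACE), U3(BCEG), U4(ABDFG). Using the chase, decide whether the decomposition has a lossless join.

Chase test. Columns are ABCDEFG; row i has aⱼ where attribute j ∈ Ui, else bᵢⱼ.
Initial tableau (one row per fragment):
  row 1: b11 a2 b13 b14 b15 a6 b17
  row 2: a1 b22 a3 b24 a5 b26 b27
  row 3: b31 a2 a3 b34 a5 b36 a7
  row 4: a1 a2 b43 a4 b45 a6 a7
Rows 2 and 3 agree on C; apply C→AF and equate their AF entries.
Rows 3 and 4 agree on BG; apply BG→D and equate their D entries.
Rows 3 and 4 agree on AB; apply AB→C and equate their C entries.
Rows 2 and 4 agree on C; apply C→AF and equate their AF entries.
Row 3 is now all distinguished symbols — the join is lossless.

Yes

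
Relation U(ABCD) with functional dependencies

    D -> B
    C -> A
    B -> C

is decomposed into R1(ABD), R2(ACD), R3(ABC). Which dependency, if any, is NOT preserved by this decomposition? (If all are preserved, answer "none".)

none

D → B lies within R1.
C → A lies within R2.
B → C lies within R3.
Every dependency is enforceable on the fragments, so the decomposition is dependency-preserving.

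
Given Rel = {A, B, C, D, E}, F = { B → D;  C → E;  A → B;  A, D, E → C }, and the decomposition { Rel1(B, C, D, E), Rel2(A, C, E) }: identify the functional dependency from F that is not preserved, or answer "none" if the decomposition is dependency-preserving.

Check A → B: no single fragment contains all of {A, B}, and the restricted closure of {A} across the fragments never reaches {B}.
B → D is preserved.
C → E is preserved.
A, D, E → C is preserved.

A → B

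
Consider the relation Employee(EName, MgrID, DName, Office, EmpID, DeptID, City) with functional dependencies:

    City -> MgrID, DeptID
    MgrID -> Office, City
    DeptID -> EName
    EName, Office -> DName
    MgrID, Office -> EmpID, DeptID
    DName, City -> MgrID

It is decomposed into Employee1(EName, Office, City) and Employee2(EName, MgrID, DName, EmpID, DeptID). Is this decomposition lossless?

No

Common attributes: Employee1 ∩ Employee2 = {EName}.
No dependency enlarges {EName}, so (EName)⁺ = {EName}.
The closure contains neither all of Employee1 = {EName, Office, City} nor all of Employee2 = {EName, MgrID, DName, EmpID, DeptID}, so the common attributes are not a superkey of either fragment. The join is lossy.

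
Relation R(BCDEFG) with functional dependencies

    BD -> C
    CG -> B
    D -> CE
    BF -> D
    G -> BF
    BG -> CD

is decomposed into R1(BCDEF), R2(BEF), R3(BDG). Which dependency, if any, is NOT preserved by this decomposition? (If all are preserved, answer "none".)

Check G → BF: no single fragment contains all of {BFG}, and the restricted closure of {G} across the fragments never reaches {BF}.
BD → C is preserved.
CG → B is preserved.
D → CE is preserved.
BF → D is preserved.
BG → CD is preserved.

G -> BF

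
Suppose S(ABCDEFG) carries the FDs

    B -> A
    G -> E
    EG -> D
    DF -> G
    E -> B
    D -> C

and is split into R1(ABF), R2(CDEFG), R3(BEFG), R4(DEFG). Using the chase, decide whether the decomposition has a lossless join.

Yes

Chase test. Columns are ABCDEFG; row i has aⱼ where attribute j ∈ Ri, else bᵢⱼ.
Initial tableau (one row per fragment):
  row 1: a1 a2 b13 b14 b15 a6 b17
  row 2: b21 b22 a3 a4 a5 a6 a7
  row 3: b31 a2 b33 b34 a5 a6 a7
  row 4: b41 b42 b43 a4 a5 a6 a7
Rows 1 and 3 agree on B; apply B→A and equate their A entries.
Rows 2 and 3 agree on EG; apply EG→D and equate their D entries.
Rows 2 and 3 agree on E; apply E→B and equate their B entries.
Rows 2 and 4 agree on E; apply E→B and equate their B entries.
Rows 2 and 3 agree on D; apply D→C and equate their C entries.
Rows 2 and 4 agree on D; apply D→C and equate their C entries.
Rows 1 and 2 agree on B; apply B→A and equate their A entries.
Rows 1 and 4 agree on B; apply B→A and equate their A entries.
Row 2 is now all distinguished symbols — the join is lossless.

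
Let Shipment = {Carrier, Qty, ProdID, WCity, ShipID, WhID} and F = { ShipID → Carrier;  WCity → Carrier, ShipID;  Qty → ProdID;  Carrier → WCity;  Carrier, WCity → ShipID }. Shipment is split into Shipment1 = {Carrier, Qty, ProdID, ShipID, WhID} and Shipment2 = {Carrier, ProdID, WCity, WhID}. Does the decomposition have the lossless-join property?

Yes

Common attributes: Shipment1 ∩ Shipment2 = {Carrier, ProdID, WhID}.
Closure of {Carrier, ProdID, WhID}: Carrier → WCity applies, adding WCity; Carrier, WCity → ShipID applies, adding ShipID. So (Carrier, ProdID, WhID)⁺ = {Carrier, ProdID, WCity, ShipID, WhID}.
This closure contains every attribute of Shipment2, so Shipment1 ∩ Shipment2 → Shipment2. The join is lossless.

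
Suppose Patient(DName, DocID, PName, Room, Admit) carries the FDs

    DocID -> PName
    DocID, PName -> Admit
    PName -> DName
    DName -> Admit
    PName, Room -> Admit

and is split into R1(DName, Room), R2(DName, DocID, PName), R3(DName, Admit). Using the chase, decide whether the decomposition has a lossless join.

No

Chase test. Columns are DName, DocID, PName, Room, Admit; row i has aⱼ where attribute j ∈ Ri, else bᵢⱼ.
Initial tableau (one row per fragment):
  row 1: a1 b12 b13 a4 b15
  row 2: a1 a2 a3 b24 b25
  row 3: a1 b32 b33 b34 a5
Rows 1 and 2 agree on DName; apply DName→Admit and equate their Admit entries.
Rows 1 and 3 agree on DName; apply DName→Admit and equate their Admit entries.
No row becomes fully distinguished — the join is lossy.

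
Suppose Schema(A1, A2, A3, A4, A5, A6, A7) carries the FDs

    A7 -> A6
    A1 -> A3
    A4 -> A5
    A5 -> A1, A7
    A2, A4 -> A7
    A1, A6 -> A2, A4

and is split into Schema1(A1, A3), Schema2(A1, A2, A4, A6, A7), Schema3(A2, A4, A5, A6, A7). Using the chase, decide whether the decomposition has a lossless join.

Chase test. Columns are A1, A2, A3, A4, A5, A6, A7; row i has aⱼ where attribute j ∈ Schemai, else bᵢⱼ.
Initial tableau (one row per fragment):
  row 1: a1 b12 a3 b14 b15 b16 b17
  row 2: a1 a2 b23 a4 b25 a6 a7
  row 3: b31 a2 b33 a4 a5 a6 a7
Rows 1 and 2 agree on A1; apply A1→A3 and equate their A3 entries.
Rows 2 and 3 agree on A4; apply A4→A5 and equate their A5 entries.
Rows 2 and 3 agree on A5; apply A5→A1, A7 and equate their A1, A7 entries.
Rows 1 and 3 agree on A1; apply A1→A3 and equate their A3 entries.
Row 2 is now all distinguished symbols — the join is lossless.

Yes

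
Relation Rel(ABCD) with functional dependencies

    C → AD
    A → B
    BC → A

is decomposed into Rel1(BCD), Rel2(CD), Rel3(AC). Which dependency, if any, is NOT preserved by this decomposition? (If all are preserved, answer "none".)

Check A → B: no single fragment contains all of {AB}, and the restricted closure of {A} across the fragments never reaches {B}.
C → AD is preserved.
BC → A is preserved.

A → B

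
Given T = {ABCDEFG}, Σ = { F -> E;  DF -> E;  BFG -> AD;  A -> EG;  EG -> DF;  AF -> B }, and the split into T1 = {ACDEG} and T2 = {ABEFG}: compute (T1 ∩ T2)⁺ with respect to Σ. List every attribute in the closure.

T1 ∩ T2 = {AEG}.
EG → DF applies, adding DF
AF → B applies, adding B
Closure: {ABDEFG}.

ABDEFG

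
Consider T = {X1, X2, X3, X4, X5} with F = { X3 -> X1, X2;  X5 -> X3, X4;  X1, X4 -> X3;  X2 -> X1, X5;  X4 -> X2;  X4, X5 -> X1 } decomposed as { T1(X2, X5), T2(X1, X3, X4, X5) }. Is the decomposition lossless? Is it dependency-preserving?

Lossless test: (X5)⁺ = {X1, X2, X3, X4, X5}, which contains all of one fragment — lossless.
Dependency preservation: X3 → X1, X2; X2 → X1, X5; X4 → X2 are not contained in any single fragment, but the restricted closure of each left-hand side across the fragments still reaches the right-hand side; the remaining FDs each lie inside some fragment. All dependencies are preserved.

lossless and dependency-preserving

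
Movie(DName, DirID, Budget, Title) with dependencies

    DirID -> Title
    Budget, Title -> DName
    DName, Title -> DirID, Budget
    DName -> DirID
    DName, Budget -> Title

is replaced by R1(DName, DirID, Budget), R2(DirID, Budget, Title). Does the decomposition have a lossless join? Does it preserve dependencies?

Lossless test: (DirID, Budget)⁺ = {DName, DirID, Budget, Title}, which contains all of one fragment — lossless.
Dependency preservation: Budget, Title → DName; DName, Title → DirID, Budget; DName, Budget → Title are not contained in any single fragment, but the restricted closure of each left-hand side across the fragments still reaches the right-hand side; the remaining FDs each lie inside some fragment. All dependencies are preserved.

lossless and dependency-preserving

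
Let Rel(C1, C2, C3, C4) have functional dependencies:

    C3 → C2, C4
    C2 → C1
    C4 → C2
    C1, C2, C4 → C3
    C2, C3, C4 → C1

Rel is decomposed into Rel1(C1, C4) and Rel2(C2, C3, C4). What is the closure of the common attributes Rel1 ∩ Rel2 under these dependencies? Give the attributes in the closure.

C1, C2, C3, C4

Rel1 ∩ Rel2 = {C4}.
C4 → C2 applies, adding C2
C2 → C1 applies, adding C1
C1, C2, C4 → C3 applies, adding C3
Closure: {C1, C2, C3, C4}.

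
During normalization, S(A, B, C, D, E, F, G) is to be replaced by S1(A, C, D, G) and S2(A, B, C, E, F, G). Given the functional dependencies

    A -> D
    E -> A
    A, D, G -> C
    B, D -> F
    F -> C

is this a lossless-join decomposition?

Common attributes: S1 ∩ S2 = {A, C, G}.
Closure of {A, C, G}: A → D applies, adding D. So (A, C, G)⁺ = {A, C, D, G}.
This closure contains every attribute of S1, so S1 ∩ S2 → S1. The join is lossless.

Yes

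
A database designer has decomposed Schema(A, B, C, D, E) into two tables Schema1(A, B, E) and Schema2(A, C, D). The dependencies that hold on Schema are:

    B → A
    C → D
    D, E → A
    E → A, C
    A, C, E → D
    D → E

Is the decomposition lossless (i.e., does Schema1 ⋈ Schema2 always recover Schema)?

No

Common attributes: Schema1 ∩ Schema2 = {A}.
No dependency enlarges {A}, so (A)⁺ = {A}.
The closure contains neither all of Schema1 = {A, B, E} nor all of Schema2 = {A, C, D}, so the common attributes are not a superkey of either fragment. The join is lossy.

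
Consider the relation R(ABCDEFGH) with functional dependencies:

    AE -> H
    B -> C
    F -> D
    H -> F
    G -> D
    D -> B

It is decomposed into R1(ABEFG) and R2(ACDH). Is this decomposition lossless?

Common attributes: R1 ∩ R2 = {A}.
No dependency enlarges {A}, so (A)⁺ = {A}.
The closure contains neither all of R1 = {ABEFG} nor all of R2 = {ACDH}, so the common attributes are not a superkey of either fragment. The join is lossy.

No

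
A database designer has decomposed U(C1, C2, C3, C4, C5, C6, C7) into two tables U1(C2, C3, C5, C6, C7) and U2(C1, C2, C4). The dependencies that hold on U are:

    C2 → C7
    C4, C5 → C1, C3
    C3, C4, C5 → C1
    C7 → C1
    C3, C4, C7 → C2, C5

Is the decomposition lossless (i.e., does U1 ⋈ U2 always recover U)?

No

Common attributes: U1 ∩ U2 = {C2}.
Closure of {C2}: C2 → C7 applies, adding C7; C7 → C1 applies, adding C1. So (C2)⁺ = {C1, C2, C7}.
The closure contains neither all of U1 = {C2, C3, C5, C6, C7} nor all of U2 = {C1, C2, C4}, so the common attributes are not a superkey of either fragment. The join is lossy.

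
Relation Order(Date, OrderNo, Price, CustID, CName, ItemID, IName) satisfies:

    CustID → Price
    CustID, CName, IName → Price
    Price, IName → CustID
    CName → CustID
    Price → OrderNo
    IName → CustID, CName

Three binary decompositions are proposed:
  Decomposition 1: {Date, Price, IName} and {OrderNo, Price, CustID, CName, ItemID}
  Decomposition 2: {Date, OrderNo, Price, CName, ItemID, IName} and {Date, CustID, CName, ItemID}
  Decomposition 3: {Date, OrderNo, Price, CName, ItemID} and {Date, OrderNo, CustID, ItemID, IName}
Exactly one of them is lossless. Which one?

Decomposition 2

Decomposition 1: common = {Price}, closure = {OrderNo, Price} → lossy.
Decomposition 2: common = {Date, CName, ItemID}, closure = {Date, OrderNo, Price, CustID, CName, ItemID} → lossless.
Decomposition 3: common = {Date, OrderNo, ItemID}, closure = {Date, OrderNo, ItemID} → lossy.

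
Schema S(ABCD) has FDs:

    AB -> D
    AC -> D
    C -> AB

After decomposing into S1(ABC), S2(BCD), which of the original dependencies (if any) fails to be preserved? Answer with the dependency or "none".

AB -> D

Check AB → D: no single fragment contains all of {ABD}, and the restricted closure of {AB} across the fragments never reaches {D}.
AC → D is preserved.
C → AB is preserved.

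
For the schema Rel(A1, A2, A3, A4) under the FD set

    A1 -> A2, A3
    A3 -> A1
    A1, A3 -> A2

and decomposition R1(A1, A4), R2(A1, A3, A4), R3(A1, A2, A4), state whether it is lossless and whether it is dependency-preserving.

lossless and dependency-preserving

Lossless test (chase): Rows 1 and 2 agree on A1; apply A1→A2, A3 and equate their A2, A3 entries. Rows 1 and 3 agree on A1; apply A1→A2, A3 and equate their A2, A3 entries. Row 1 is now all distinguished symbols — the join is lossless.
Dependency preservation: A1 → A2, A3; A1, A3 → A2 are not contained in any single fragment, but the restricted closure of each left-hand side across the fragments still reaches the right-hand side; the remaining FDs each lie inside some fragment. All dependencies are preserved.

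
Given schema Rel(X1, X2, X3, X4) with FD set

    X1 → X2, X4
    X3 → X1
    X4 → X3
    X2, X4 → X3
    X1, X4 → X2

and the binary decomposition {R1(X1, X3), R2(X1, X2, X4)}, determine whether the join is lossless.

Yes

Common attributes: R1 ∩ R2 = {X1}.
Closure of {X1}: X1 → X2, X4 applies, adding X2, X4; X4 → X3 applies, adding X3. So (X1)⁺ = {X1, X2, X3, X4}.
This closure contains every attribute of R1, so R1 ∩ R2 → R1. The join is lossless.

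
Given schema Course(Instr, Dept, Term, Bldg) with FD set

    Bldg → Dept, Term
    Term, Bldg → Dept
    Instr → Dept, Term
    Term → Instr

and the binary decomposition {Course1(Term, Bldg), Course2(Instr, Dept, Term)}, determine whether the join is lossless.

Yes

Common attributes: Course1 ∩ Course2 = {Term}.
Closure of {Term}: Term → Instr applies, adding Instr; Instr → Dept, Term applies, adding Dept. So (Term)⁺ = {Instr, Dept, Term}.
This closure contains every attribute of Course2, so Course1 ∩ Course2 → Course2. The join is lossless.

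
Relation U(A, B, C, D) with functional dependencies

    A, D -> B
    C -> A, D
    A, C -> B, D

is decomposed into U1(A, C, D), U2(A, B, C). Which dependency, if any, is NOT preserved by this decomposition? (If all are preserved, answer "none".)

A, D -> B

Check A, D → B: no single fragment contains all of {A, B, D}, and the restricted closure of {A, D} across the fragments never reaches {B}.
C → A, D is preserved.
A, C → B, D is preserved.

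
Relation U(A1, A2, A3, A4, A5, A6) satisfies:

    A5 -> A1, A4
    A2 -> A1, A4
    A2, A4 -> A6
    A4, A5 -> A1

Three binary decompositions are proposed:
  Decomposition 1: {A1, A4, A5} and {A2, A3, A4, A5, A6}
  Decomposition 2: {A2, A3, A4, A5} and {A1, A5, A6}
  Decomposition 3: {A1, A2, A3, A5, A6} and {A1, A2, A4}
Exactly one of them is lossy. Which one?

Decomposition 2

Decomposition 1: common = {A4, A5}, closure = {A1, A4, A5} → lossless.
Decomposition 2: common = {A5}, closure = {A1, A4, A5} → lossy.
Decomposition 3: common = {A1, A2}, closure = {A1, A2, A4, A6} → lossless.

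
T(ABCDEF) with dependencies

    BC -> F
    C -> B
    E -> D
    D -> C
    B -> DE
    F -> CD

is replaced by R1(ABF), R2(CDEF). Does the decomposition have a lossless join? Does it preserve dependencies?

lossless and dependency-preserving

Lossless test: (F)⁺ = {BCDEF}, which contains all of one fragment — lossless.
Dependency preservation: BC → F; C → B; B → DE are not contained in any single fragment, but the restricted closure of each left-hand side across the fragments still reaches the right-hand side; the remaining FDs each lie inside some fragment. All dependencies are preserved.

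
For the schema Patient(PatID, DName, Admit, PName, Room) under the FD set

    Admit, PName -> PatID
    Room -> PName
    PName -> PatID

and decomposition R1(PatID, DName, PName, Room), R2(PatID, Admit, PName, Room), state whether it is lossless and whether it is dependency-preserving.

lossy but dependency-preserving

Lossless test: (PatID, PName, Room)⁺ = {PatID, PName, Room}, which is a superkey of neither fragment — lossy.
Dependency preservation: every FD's attributes lie within a single fragment, so each can be enforced locally — preserved.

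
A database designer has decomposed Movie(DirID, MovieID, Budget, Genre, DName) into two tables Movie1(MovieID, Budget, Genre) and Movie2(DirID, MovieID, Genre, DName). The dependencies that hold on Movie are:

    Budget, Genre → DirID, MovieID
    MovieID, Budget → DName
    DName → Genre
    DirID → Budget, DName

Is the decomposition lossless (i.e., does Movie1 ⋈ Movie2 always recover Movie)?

No

Common attributes: Movie1 ∩ Movie2 = {MovieID, Genre}.
No dependency enlarges {MovieID, Genre}, so (MovieID, Genre)⁺ = {MovieID, Genre}.
The closure contains neither all of Movie1 = {MovieID, Budget, Genre} nor all of Movie2 = {DirID, MovieID, Genre, DName}, so the common attributes are not a superkey of either fragment. The join is lossy.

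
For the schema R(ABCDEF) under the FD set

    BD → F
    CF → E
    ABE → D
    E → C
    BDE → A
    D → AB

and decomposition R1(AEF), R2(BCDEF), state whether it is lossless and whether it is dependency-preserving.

lossy and not dependency-preserving

Lossless test: (EF)⁺ = {CEF}, which is a superkey of neither fragment — lossy.
Dependency preservation: the restricted closure of {ABE} across the fragments never reaches {D}, so ABE → D cannot be enforced without a join — not preserved.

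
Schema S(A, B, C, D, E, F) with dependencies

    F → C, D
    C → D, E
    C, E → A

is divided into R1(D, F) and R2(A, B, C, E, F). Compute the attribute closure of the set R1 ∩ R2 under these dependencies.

R1 ∩ R2 = {F}.
F → C, D applies, adding C, D
C → D, E applies, adding E
C, E → A applies, adding A
Closure: {A, C, D, E, F}.

A, C, D, E, F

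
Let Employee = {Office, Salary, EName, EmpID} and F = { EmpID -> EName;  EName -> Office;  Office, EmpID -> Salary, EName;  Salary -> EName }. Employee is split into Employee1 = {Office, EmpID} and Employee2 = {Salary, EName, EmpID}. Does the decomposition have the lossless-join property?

Yes

Common attributes: Employee1 ∩ Employee2 = {EmpID}.
Closure of {EmpID}: EmpID → EName applies, adding EName; EName → Office applies, adding Office; Office, EmpID → Salary, EName applies, adding Salary. So (EmpID)⁺ = {Office, Salary, EName, EmpID}.
This closure contains every attribute of Employee1, so Employee1 ∩ Employee2 → Employee1. The join is lossless.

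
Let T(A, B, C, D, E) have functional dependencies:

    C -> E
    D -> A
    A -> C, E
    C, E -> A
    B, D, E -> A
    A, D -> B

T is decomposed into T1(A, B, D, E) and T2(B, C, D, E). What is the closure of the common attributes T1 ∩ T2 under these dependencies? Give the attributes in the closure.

A, B, C, D, E

T1 ∩ T2 = {B, D, E}.
D → A applies, adding A
A → C, E applies, adding C
Closure: {A, B, C, D, E}.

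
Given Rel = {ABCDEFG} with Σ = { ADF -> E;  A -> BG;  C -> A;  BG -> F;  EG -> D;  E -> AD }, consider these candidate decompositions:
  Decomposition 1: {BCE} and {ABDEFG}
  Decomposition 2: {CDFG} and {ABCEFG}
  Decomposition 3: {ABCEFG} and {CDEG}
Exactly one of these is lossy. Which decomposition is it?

Decomposition 1: common = {BE}, closure = {ABDEFG} → lossless.
Decomposition 2: common = {CFG}, closure = {ABCFG} → lossy.
Decomposition 3: common = {CEG}, closure = {ABCDEFG} → lossless.

Decomposition 2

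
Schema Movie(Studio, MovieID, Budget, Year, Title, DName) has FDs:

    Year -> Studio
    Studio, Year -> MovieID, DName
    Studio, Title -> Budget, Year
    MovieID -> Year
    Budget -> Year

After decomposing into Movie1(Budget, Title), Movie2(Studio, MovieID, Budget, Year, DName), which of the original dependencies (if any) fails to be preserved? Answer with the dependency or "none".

Studio, Title -> Budget, Year

Check Studio, Title → Budget, Year: no single fragment contains all of {Studio, Budget, Year, Title}, and the restricted closure of {Studio, Title} across the fragments never reaches {Budget, Year}.
Year → Studio is preserved.
Studio, Year → MovieID, DName is preserved.
MovieID → Year is preserved.
Budget → Year is preserved.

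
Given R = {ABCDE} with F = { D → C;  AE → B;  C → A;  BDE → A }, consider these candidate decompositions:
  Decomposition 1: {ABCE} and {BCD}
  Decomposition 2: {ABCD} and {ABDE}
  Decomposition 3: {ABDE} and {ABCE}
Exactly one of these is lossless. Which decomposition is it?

Decomposition 1: common = {BC}, closure = {ABC} → lossy.
Decomposition 2: common = {ABD}, closure = {ABCD} → lossless.
Decomposition 3: common = {ABE}, closure = {ABE} → lossy.

Decomposition 2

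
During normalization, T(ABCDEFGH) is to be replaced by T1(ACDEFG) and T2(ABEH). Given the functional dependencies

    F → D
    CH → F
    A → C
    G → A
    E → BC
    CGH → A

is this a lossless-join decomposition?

No

Common attributes: T1 ∩ T2 = {AE}.
Closure of {AE}: A → C applies, adding C; E → BC applies, adding B. So (AE)⁺ = {ABCE}.
The closure contains neither all of T1 = {ACDEFG} nor all of T2 = {ABEH}, so the common attributes are not a superkey of either fragment. The join is lossy.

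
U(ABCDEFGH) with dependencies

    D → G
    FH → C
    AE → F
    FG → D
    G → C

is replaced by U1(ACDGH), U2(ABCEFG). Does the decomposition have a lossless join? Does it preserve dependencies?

Lossless test: (ACG)⁺ = {ACG}, which is a superkey of neither fragment — lossy.
Dependency preservation: the restricted closure of {FH} across the fragments never reaches {C}, so FH → C cannot be enforced without a join — not preserved.

lossy and not dependency-preserving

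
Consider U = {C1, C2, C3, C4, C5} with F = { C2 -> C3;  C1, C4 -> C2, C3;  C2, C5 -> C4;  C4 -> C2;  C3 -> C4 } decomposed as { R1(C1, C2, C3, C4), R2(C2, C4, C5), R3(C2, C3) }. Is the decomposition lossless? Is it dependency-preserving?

lossy but dependency-preserving

Lossless test (chase): Rows 1 and 2 agree on C2; apply C2→C3 and equate their C3 entries. Rows 1 and 3 agree on C3; apply C3→C4 and equate their C4 entries. No row becomes fully distinguished — the join is lossy.
Dependency preservation: every FD's attributes lie within a single fragment, so each can be enforced locally — preserved.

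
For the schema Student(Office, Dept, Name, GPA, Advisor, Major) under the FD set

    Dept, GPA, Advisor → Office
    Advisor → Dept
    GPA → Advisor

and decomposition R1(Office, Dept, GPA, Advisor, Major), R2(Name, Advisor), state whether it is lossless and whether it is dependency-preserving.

lossy but dependency-preserving

Lossless test: (Advisor)⁺ = {Dept, Advisor}, which is a superkey of neither fragment — lossy.
Dependency preservation: every FD's attributes lie within a single fragment, so each can be enforced locally — preserved.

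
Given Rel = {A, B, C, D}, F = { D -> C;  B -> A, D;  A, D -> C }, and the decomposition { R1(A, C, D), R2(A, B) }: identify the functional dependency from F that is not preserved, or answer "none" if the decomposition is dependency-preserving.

Check B → A, D: no single fragment contains all of {A, B, D}, and the restricted closure of {B} across the fragments never reaches {A, D}.
D → C is preserved.
A, D → C is preserved.

B -> A, D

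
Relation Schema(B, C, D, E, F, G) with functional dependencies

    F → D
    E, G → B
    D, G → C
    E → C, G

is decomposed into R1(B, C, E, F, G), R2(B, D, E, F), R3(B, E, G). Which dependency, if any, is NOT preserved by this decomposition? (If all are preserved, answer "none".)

Check D, G → C: no single fragment contains all of {C, D, G}, and the restricted closure of {D, G} across the fragments never reaches {C}.
F → D is preserved.
E, G → B is preserved.
E → C, G is preserved.

D, G → C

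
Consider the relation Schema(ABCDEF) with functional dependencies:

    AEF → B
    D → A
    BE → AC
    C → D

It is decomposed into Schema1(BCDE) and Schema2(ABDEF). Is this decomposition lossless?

Yes

Common attributes: Schema1 ∩ Schema2 = {BDE}.
Closure of {BDE}: D → A applies, adding A; BE → AC applies, adding C. So (BDE)⁺ = {ABCDE}.
This closure contains every attribute of Schema1, so Schema1 ∩ Schema2 → Schema1. The join is lossless.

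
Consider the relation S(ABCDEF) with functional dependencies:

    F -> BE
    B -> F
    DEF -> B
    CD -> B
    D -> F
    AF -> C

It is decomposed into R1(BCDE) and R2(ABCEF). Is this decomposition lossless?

No

Common attributes: R1 ∩ R2 = {BCE}.
Closure of {BCE}: B → F applies, adding F. So (BCE)⁺ = {BCEF}.
The closure contains neither all of R1 = {BCDE} nor all of R2 = {ABCEF}, so the common attributes are not a superkey of either fragment. The join is lossy.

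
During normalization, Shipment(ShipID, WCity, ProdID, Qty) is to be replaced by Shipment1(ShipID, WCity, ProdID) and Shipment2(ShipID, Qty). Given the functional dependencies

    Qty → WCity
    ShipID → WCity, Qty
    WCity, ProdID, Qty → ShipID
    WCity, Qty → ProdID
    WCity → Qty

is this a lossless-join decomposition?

Common attributes: Shipment1 ∩ Shipment2 = {ShipID}.
Closure of {ShipID}: ShipID → WCity, Qty applies, adding WCity, Qty; WCity, Qty → ProdID applies, adding ProdID. So (ShipID)⁺ = {ShipID, WCity, ProdID, Qty}.
This closure contains every attribute of Shipment1, so Shipment1 ∩ Shipment2 → Shipment1. The join is lossless.

Yes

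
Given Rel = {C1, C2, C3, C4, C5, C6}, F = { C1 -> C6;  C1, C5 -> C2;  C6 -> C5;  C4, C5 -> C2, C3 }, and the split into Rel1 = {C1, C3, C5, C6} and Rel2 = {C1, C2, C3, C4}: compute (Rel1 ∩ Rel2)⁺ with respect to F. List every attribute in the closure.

Rel1 ∩ Rel2 = {C1, C3}.
C1 → C6 applies, adding C6
C6 → C5 applies, adding C5
C1, C5 → C2 applies, adding C2
Closure: {C1, C2, C3, C5, C6}.

C1, C2, C3, C5, C6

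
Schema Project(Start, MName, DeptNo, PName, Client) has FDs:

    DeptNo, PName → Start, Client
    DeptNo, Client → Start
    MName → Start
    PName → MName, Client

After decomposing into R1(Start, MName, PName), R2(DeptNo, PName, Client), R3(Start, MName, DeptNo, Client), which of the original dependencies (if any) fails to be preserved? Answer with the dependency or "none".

none

DeptNo, PName → Start, Client: restricted closure across fragments reaches Start, Client.
DeptNo, Client → Start lies within R3.
MName → Start lies within R1.
PName → MName, Client: restricted closure across fragments reaches MName, Client.
Every dependency is enforceable on the fragments, so the decomposition is dependency-preserving.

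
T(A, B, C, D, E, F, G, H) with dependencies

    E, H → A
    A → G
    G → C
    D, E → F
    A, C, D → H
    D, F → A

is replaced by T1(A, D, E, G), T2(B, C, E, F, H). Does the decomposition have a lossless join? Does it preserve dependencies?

Lossless test: (E)⁺ = {E}, which is a superkey of neither fragment — lossy.
Dependency preservation: the restricted closure of {E, H} across the fragments never reaches {A}, so E, H → A cannot be enforced without a join — not preserved.

lossy and not dependency-preserving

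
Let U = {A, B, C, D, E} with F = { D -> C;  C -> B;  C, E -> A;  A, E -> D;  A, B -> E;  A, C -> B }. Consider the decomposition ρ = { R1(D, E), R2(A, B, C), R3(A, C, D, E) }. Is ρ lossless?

Yes

Chase test. Columns are A, B, C, D, E; row i has aⱼ where attribute j ∈ Ri, else bᵢⱼ.
Initial tableau (one row per fragment):
  row 1: b11 b12 b13 a4 a5
  row 2: a1 a2 a3 b24 b25
  row 3: a1 b32 a3 a4 a5
Rows 1 and 3 agree on D; apply D→C and equate their C entries.
Rows 1 and 2 agree on C; apply C→B and equate their B entries.
Rows 1 and 3 agree on C; apply C→B and equate their B entries.
Rows 1 and 3 agree on C, E; apply C, E→A and equate their A entries.
Rows 1 and 2 agree on A, B; apply A, B→E and equate their E entries.
Rows 1 and 2 agree on A, E; apply A, E→D and equate their D entries.
Row 1 is now all distinguished symbols — the join is lossless.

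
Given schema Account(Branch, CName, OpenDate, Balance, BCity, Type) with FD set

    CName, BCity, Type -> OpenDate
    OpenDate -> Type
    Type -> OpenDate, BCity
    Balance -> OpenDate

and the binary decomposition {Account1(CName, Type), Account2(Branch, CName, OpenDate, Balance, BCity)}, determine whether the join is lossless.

Common attributes: Account1 ∩ Account2 = {CName}.
No dependency enlarges {CName}, so (CName)⁺ = {CName}.
The closure contains neither all of Account1 = {CName, Type} nor all of Account2 = {Branch, CName, OpenDate, Balance, BCity}, so the common attributes are not a superkey of either fragment. The join is lossy.

No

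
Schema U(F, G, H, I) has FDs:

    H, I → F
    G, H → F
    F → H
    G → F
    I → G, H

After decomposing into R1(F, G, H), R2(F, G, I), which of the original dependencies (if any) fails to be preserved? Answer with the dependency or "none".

none

H, I → F: restricted closure across fragments reaches F.
G, H → F lies within R1.
F → H lies within R1.
G → F lies within R1.
I → G, H: restricted closure across fragments reaches G, H.
Every dependency is enforceable on the fragments, so the decomposition is dependency-preserving.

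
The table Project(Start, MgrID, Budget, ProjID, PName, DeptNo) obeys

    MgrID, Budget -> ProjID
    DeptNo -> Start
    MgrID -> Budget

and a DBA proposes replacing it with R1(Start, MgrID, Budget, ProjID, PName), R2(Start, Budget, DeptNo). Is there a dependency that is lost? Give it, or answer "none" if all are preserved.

none

MgrID, Budget → ProjID lies within R1.
DeptNo → Start lies within R2.
MgrID → Budget lies within R1.
Every dependency is enforceable on the fragments, so the decomposition is dependency-preserving.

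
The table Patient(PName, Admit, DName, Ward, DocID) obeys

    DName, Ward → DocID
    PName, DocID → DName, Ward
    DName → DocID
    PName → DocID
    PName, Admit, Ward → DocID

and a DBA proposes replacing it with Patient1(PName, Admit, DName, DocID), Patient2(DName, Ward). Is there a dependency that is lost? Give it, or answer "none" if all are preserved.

Check PName, DocID → DName, Ward: no single fragment contains all of {PName, DName, Ward, DocID}, and the restricted closure of {PName, DocID} across the fragments never reaches {DName, Ward}.
DName, Ward → DocID is preserved.
DName → DocID is preserved.
PName → DocID is preserved.
PName, Admit, Ward → DocID is preserved.

PName, DocID → DName, Ward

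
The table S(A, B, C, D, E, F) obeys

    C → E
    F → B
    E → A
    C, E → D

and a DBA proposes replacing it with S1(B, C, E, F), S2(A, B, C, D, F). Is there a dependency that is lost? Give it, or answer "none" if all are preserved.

Check E → A: no single fragment contains all of {A, E}, and the restricted closure of {E} across the fragments never reaches {A}.
C → E is preserved.
F → B is preserved.
C, E → D is preserved.

E → A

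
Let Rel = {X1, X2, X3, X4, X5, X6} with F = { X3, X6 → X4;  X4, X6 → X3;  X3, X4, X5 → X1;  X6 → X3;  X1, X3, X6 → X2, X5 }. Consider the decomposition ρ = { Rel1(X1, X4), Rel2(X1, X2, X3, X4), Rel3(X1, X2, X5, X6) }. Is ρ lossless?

Chase test. Columns are X1, X2, X3, X4, X5, X6; row i has aⱼ where attribute j ∈ Reli, else bᵢⱼ.
Initial tableau (one row per fragment):
  row 1: a1 b12 b13 a4 b15 b16
  row 2: a1 a2 a3 a4 b25 b26
  row 3: a1 a2 b33 b34 a5 a6
No row becomes fully distinguished — the join is lossy.

No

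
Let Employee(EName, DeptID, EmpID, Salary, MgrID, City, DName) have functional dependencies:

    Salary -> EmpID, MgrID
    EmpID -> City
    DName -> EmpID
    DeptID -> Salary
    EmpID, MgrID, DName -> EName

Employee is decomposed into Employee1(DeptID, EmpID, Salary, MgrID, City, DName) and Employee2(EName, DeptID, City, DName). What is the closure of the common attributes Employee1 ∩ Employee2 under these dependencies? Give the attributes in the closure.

Employee1 ∩ Employee2 = {DeptID, City, DName}.
DName → EmpID applies, adding EmpID
DeptID → Salary applies, adding Salary
Salary → EmpID, MgrID applies, adding MgrID
EmpID, MgrID, DName → EName applies, adding EName
Closure: {EName, DeptID, EmpID, Salary, MgrID, City, DName}.

EName, DeptID, EmpID, Salary, MgrID, City, DName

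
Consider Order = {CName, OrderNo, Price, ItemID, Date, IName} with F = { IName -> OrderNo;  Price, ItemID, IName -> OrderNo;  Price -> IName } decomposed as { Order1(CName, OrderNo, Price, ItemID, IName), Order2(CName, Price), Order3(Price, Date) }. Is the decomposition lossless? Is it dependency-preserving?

Lossless test (chase): Rows 1 and 2 agree on Price; apply Price→IName and equate their IName entries. Rows 1 and 3 agree on Price; apply Price→IName and equate their IName entries. Rows 1 and 2 agree on IName; apply IName→OrderNo and equate their OrderNo entries. Rows 1 and 3 agree on IName; apply IName→OrderNo and equate their OrderNo entries. No row becomes fully distinguished — the join is lossy.
Dependency preservation: every FD's attributes lie within a single fragment, so each can be enforced locally — preserved.

lossy but dependency-preserving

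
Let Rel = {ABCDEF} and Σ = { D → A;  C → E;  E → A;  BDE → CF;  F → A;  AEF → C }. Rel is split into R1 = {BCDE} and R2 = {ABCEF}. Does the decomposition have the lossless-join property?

Common attributes: R1 ∩ R2 = {BCE}.
Closure of {BCE}: E → A applies, adding A. So (BCE)⁺ = {ABCE}.
The closure contains neither all of R1 = {BCDE} nor all of R2 = {ABCEF}, so the common attributes are not a superkey of either fragment. The join is lossy.

No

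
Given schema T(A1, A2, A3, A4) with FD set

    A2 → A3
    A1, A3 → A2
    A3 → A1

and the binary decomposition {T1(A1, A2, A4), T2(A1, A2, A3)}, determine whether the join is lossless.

Common attributes: T1 ∩ T2 = {A1, A2}.
Closure of {A1, A2}: A2 → A3 applies, adding A3. So (A1, A2)⁺ = {A1, A2, A3}.
This closure contains every attribute of T2, so T1 ∩ T2 → T2. The join is lossless.

Yes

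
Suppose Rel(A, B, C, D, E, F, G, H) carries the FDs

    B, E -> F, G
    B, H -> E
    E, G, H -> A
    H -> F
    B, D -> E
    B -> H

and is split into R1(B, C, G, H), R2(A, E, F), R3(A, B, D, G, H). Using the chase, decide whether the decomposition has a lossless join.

Chase test. Columns are A, B, C, D, E, F, G, H; row i has aⱼ where attribute j ∈ Ri, else bᵢⱼ.
Initial tableau (one row per fragment):
  row 1: b11 a2 a3 b14 b15 b16 a7 a8
  row 2: a1 b22 b23 b24 a5 a6 b27 b28
  row 3: a1 a2 b33 a4 b35 b36 a7 a8
Rows 1 and 3 agree on B, H; apply B, H→E and equate their E entries.
Rows 1 and 3 agree on E, G, H; apply E, G, H→A and equate their A entries.
Rows 1 and 3 agree on H; apply H→F and equate their F entries.
No row becomes fully distinguished — the join is lossy.

No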